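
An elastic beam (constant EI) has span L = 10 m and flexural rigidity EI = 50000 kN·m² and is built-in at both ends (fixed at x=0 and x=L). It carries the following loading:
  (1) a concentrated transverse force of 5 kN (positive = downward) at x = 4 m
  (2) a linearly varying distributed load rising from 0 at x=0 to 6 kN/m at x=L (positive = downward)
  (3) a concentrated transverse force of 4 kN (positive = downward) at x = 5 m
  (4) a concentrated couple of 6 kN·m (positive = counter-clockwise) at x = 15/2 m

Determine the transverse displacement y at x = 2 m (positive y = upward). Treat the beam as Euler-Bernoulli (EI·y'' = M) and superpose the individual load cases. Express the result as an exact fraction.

Load 1 — point force P=5 kN at a=4 m (b=L-a=6):
  y_1 = -Pb²x²(3aL-(3a+b)x)/(6L³EI)  [x≤a] = -5·6²·2²·(3·4·10-(3·4+6)·2)/(6·10³·50000) = -63/312500 m
Load 2 — triangular load w₀=6 kN/m (0→w₀ over full span):
  y_2 = -w₀x²(L-x)²(x+2L)/(120LEI) = -6·2²·(10-2)²·(2+2·10)/(120·10·50000) = -44/78125 m
Load 3 — point force P=4 kN at a=5 m (b=L-a=5):
  y_3 = -Pb²x²(3aL-(3a+b)x)/(6L³EI)  [x≤a] = -4·5²·2²·(3·5·10-(3·5+5)·2)/(6·10³·50000) = -11/75000 m
Load 4 — applied couple M₀=6 kN·m at a=15/2 m (b=L-a=5/2):
  y_4 = (R_Ax³/6 - M_Ax²/2)/EI  [x≤a] with R_A=27/40, M_A=15/8 = ((27/40)·2³/6 - (15/8)·2²/2)/50000 = -57/1000000 m
Superposition: y = Σ y_i = -14527/15000000 m ≈ -0.000968 m

y(2) = -14527/15000000 m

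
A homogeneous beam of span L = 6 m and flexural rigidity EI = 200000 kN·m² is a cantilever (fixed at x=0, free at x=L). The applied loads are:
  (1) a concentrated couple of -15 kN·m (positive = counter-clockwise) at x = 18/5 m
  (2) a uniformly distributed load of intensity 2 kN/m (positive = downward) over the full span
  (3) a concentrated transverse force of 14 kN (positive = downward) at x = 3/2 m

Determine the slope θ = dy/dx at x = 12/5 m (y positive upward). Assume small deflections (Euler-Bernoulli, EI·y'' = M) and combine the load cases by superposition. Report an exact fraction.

Load 1 — applied couple M₀=-15 kN·m at a=18/5 m (b=L-a=12/5):
  θ_1 = M₀x/EI  [x≤a] = (-15)·(12/5)/200000 = -9/50000 rad
Load 2 — uniform load w=2 kN/m over full span:
  θ_2 = -wx(x²-3Lx+3L²)/(6EI) = -2·(12/5)·((12/5)²-3·6·(12/5)+3·6²)/(6·200000) = -441/1562500 rad
Load 3 — point force P=14 kN at a=3/2 m (b=L-a=9/2):
  θ_3 = -Pa²/(2EI)  [x>a] = -14·(3/2)²/(2·200000) = -63/800000 rad
Superposition: θ = Σ θ_i = -54099/100000000 rad ≈ -0.000541 rad

θ(12/5) = -54099/100000000 rad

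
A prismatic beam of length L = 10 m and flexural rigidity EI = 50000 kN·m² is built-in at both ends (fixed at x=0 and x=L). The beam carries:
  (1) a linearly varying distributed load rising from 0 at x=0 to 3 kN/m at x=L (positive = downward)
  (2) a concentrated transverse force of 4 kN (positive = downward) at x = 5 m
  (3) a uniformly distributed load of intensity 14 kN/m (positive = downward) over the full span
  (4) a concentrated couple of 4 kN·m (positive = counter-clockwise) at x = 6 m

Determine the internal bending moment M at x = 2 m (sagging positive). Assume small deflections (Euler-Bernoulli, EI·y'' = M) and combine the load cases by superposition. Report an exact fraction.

Load 1 — triangular load w₀=3 kN/m (0→w₀ over full span):
  M_1 = 3w₀Lx/20 - w₀L²/30 - w₀x³/(6L) = 3·3·10·2/20 - 3·10²/30 - 3·2³/(6·10) = -7/5 kN·m
Load 2 — point force P=4 kN at a=5 m (b=L-a=5):
  M_2 = Pb²(3a+b)x/L³ - Pab²/L²  [x≤a] = 4·5²·(3·5+5)·2/10³ - 4·5·5²/10² = -1 kN·m
Load 3 — uniform load w=14 kN/m over full span:
  M_3 = wLx/2 - wL²/12 - wx²/2 = 14·10·2/2 - 14·10²/12 - 14·2²/2 = -14/3 kN·m
Load 4 — applied couple M₀=4 kN·m at a=6 m (b=L-a=4):
  M_4 = R_Ax - M_A  [x≤a] with R_A=72/125, M_A=32/25 = (72/125)·2 - (32/25) = -16/125 kN·m
Superposition: M = Σ M_i = -2698/375 kN·m ≈ -7.194667 kN·m

M(2) = -2698/375 kN·m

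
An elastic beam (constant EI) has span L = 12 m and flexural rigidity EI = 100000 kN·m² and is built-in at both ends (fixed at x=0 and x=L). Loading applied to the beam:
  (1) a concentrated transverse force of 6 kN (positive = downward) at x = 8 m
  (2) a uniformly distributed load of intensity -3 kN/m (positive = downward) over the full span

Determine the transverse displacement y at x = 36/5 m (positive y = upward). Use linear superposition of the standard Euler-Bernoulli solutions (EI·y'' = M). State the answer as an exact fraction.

Load 1 — point force P=6 kN at a=8 m (b=L-a=4):
  y_1 = -Pb²x²(3aL-(3a+b)x)/(6L³EI)  [x≤a] = -6·4²·(36/5)²·(3·8·12-(3·8+4)·(36/5))/(6·12³·100000) = -162/390625 m
Load 2 — uniform load w=-3 kN/m over full span:
  y_2 = -wx²(L-x)²/(24EI) = -(-3)·(36/5)²·(12-(36/5))²/(24·100000) = 2916/1953125 m
Superposition: y = Σ y_i = 2106/1953125 m ≈ 0.001078 m

y(36/5) = 2106/1953125 m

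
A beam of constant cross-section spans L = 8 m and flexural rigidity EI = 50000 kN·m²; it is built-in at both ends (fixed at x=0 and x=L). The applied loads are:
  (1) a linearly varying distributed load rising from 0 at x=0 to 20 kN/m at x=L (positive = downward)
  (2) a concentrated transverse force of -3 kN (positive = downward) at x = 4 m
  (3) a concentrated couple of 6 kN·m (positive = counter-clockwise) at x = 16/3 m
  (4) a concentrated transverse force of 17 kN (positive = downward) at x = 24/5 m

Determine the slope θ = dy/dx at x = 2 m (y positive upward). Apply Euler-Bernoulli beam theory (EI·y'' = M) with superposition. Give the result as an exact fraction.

Load 1 — triangular load w₀=20 kN/m (0→w₀ over full span):
  θ_1 = -w₀(2x(L-x)(L-2x)(x+2L)+x²(L-x)²)/(120LEI) = -20·(2·2·(8-2)·(8-2·2)·(2+2·8)+2²·(8-2)²)/(120·8·50000) = -39/50000 rad
Load 2 — point force P=-3 kN at a=4 m (b=L-a=4):
  θ_2 = -Pb²x(2aL-(3a+b)x)/(2L³EI)  [x≤a] = -(-3)·4²·2·(2·4·8-(3·4+4)·2)/(2·8³·50000) = 3/50000 rad
Load 3 — applied couple M₀=6 kN·m at a=16/3 m (b=L-a=8/3):
  θ_3 = (R_Ax²/2 - M_Ax)/EI  [x≤a] with R_A=1, M_A=2 = (1·2²/2 - 2·2)/50000 = -1/25000 rad
Load 4 — point force P=17 kN at a=24/5 m (b=L-a=16/5):
  θ_4 = -Pb²x(2aL-(3a+b)x)/(2L³EI)  [x≤a] = -17·(16/5)²·2·(2·(24/5)·8-(3·(24/5)+(16/5))·2)/(2·8³·50000) = -221/781250 rad
Superposition: θ = Σ θ_i = -3259/3125000 rad ≈ -0.001043 rad

θ(2) = -3259/3125000 rad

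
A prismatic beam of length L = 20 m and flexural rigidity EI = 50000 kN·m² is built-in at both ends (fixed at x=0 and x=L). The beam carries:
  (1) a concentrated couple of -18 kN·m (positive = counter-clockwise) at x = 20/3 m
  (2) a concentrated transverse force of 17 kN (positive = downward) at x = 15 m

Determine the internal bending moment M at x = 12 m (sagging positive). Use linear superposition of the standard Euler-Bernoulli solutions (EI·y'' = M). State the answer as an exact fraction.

M(12) = 1563/80 kN·m

Load 1 — applied couple M₀=-18 kN·m at a=20/3 m (b=L-a=40/3):
  M_1 = R_Ax - M_A - M₀  [x>a] with R_A=-6/5, M_A=0 = (-6/5)·12 - 0 - (-18) = 18/5 kN·m
Load 2 — point force P=17 kN at a=15 m (b=L-a=5):
  M_2 = Pb²(3a+b)x/L³ - Pab²/L²  [x≤a] = 17·5²·(3·15+5)·12/20³ - 17·15·5²/20² = 255/16 kN·m
Superposition: M = Σ M_i = 1563/80 kN·m ≈ 19.537500 kN·m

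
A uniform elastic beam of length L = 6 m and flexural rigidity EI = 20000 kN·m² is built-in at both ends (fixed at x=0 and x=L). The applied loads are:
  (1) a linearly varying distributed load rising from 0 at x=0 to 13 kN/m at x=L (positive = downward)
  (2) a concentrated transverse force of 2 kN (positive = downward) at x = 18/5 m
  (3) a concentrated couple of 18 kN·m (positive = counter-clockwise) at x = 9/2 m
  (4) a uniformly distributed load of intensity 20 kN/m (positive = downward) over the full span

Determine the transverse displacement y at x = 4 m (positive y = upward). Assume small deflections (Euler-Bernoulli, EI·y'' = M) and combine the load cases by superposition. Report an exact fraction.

Load 1 — triangular load w₀=13 kN/m (0→w₀ over full span):
  y_1 = -w₀x²(L-x)²(x+2L)/(120LEI) = -13·4²·(6-4)²·(4+2·6)/(120·6·20000) = -26/28125 m
Load 2 — point force P=2 kN at a=18/5 m (b=L-a=12/5):
  y_2 = -Pa²(L-x)²(3bL-(3b+a)(L-x))/(6L³EI)  [x>a] = -2·(18/5)²·(6-4)²·(3·(12/5)·6-(3·(12/5)+(18/5))·(6-4))/(6·6³·20000) = -27/312500 m
Load 3 — applied couple M₀=18 kN·m at a=9/2 m (b=L-a=3/2):
  y_3 = (R_Ax³/6 - M_Ax²/2)/EI  [x≤a] with R_A=27/8, M_A=45/8 = ((27/8)·4³/6 - (45/8)·4²/2)/20000 = -9/20000 m
Load 4 — uniform load w=20 kN/m over full span:
  y_4 = -wx²(L-x)²/(24EI) = -20·4²·(6-4)²/(24·20000) = -1/375 m
Superposition: y = Σ y_i = -92869/22500000 m ≈ -0.004128 m

y(4) = -92869/22500000 m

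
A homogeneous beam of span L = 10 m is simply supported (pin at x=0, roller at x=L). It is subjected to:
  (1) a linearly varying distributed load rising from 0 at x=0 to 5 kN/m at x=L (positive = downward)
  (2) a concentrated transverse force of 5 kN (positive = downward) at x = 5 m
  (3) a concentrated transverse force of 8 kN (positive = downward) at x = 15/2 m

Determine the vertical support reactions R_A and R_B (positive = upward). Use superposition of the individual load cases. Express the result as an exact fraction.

Load 1 — triangular load w₀=5 kN/m (0→w₀ over full span):
  R_A = w₀L/6 = 5·10/6 = 25/3 kN
  R_B = w₀L/3 = 5·10/3 = 50/3 kN
Load 2 — point force P=5 kN at a=5 m (b=L-a=5):
  R_A = Pb/L = 5·5/10 = 5/2 kN
  R_B = Pa/L = 5·5/10 = 5/2 kN
Load 3 — point force P=8 kN at a=15/2 m (b=L-a=5/2):
  R_A = Pb/L = 8·(5/2)/10 = 2 kN
  R_B = Pa/L = 8·(15/2)/10 = 6 kN
Superposition: R_A = 77/6 kN, R_B = 151/6 kN

R_A = 77/6 kN, R_B = 151/6 kN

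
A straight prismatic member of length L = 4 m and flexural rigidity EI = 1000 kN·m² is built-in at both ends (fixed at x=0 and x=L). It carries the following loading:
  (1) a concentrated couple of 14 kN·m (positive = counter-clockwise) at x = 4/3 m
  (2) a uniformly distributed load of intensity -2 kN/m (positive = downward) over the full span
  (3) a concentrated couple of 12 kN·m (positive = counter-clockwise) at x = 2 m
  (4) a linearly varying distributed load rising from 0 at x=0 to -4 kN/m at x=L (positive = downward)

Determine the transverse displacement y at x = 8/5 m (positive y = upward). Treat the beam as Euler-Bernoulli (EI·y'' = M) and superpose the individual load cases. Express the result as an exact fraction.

Load 1 — applied couple M₀=14 kN·m at a=4/3 m (b=L-a=8/3):
  y_1 = (R_Ax³/6 - M_Ax²/2 - M₀(x-a)²/2)/EI  [x>a] with R_A=14/3, M_A=0 = ((14/3)·(8/5)³/6 - 0·(8/5)²/2 - 14·((8/5)-(4/3))²/2)/1000 = 42/15625 m
Load 2 — uniform load w=-2 kN/m over full span:
  y_2 = -wx²(L-x)²/(24EI) = -(-2)·(8/5)²·(4-(8/5))²/(24·1000) = 96/78125 m
Load 3 — applied couple M₀=12 kN·m at a=2 m (b=L-a=2):
  y_3 = (R_Ax³/6 - M_Ax²/2)/EI  [x≤a] with R_A=9/2, M_A=3 = ((9/2)·(8/5)³/6 - 3·(8/5)²/2)/1000 = -12/15625 m
Load 4 — triangular load w₀=-4 kN/m (0→w₀ over full span):
  y_4 = -w₀x²(L-x)²(x+2L)/(120LEI) = -(-4)·(8/5)²·(4-(8/5))²·((8/5)+2·4)/(120·4·1000) = 2304/1953125 m
Superposition: y = Σ y_i = 8454/1953125 m ≈ 0.004328 m

y(8/5) = 8454/1953125 m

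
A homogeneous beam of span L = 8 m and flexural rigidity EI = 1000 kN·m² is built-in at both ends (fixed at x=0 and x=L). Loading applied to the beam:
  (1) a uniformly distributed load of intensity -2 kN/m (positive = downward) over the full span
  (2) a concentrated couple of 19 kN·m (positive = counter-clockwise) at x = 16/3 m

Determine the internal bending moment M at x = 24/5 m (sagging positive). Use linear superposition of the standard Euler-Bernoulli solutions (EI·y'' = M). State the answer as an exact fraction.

Load 1 — uniform load w=-2 kN/m over full span:
  M_1 = wLx/2 - wL²/12 - wx²/2 = (-2)·8·(24/5)/2 - (-2)·8²/12 - (-2)·(24/5)²/2 = -352/75 kN·m
Load 2 — applied couple M₀=19 kN·m at a=16/3 m (b=L-a=8/3):
  M_2 = R_Ax - M_A  [x≤a] with R_A=19/6, M_A=19/3 = (19/6)·(24/5) - (19/3) = 133/15 kN·m
Superposition: M = Σ M_i = 313/75 kN·m ≈ 4.173333 kN·m

M(24/5) = 313/75 kN·m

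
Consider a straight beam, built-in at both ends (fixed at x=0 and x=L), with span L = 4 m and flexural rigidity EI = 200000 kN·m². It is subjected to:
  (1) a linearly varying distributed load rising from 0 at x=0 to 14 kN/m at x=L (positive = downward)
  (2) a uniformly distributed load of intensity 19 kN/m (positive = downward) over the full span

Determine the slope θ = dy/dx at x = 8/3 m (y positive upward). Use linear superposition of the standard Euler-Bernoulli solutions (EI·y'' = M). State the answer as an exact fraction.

θ(8/3) = 383/7593750 rad

Load 1 — triangular load w₀=14 kN/m (0→w₀ over full span):
  θ_1 = -w₀(2x(L-x)(L-2x)(x+2L)+x²(L-x)²)/(120LEI) = -14·(2·(8/3)·(4-(8/3))·(4-2·(8/3))·((8/3)+2·4)+(8/3)²·(4-(8/3))²)/(120·4·200000) = 49/3796875 rad
Load 2 — uniform load w=19 kN/m over full span:
  θ_2 = -wx(L-x)(L-2x)/(12EI) = -19·(8/3)·(4-(8/3))·(4-2·(8/3))/(12·200000) = 19/506250 rad
Superposition: θ = Σ θ_i = 383/7593750 rad ≈ 0.000050 rad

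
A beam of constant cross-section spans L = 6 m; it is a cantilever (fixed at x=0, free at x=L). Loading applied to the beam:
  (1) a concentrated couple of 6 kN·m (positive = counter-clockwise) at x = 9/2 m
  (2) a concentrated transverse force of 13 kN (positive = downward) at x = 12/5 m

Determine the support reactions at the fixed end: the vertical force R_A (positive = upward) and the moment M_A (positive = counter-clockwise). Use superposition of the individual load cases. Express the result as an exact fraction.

Load 1 — applied couple M₀=6 kN·m at a=9/2 m (b=L-a=3/2):
  R_A = 0 kN
  M_A = -M₀ = -6 kN·m
Load 2 — point force P=13 kN at a=12/5 m (b=L-a=18/5):
  R_A = P = 13 kN
  M_A = Pa = 13·(12/5) = 156/5 kN·m
Superposition: R_A = 13 kN, M_A = 126/5 kN·m

R_A = 13 kN, M_A = 126/5 kN·m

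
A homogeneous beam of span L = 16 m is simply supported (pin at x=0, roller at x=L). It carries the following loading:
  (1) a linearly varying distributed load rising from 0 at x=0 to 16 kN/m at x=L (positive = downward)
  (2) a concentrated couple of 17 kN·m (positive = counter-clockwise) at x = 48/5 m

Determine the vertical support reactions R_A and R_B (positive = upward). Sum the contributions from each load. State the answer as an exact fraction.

Load 1 — triangular load w₀=16 kN/m (0→w₀ over full span):
  R_A = w₀L/6 = 16·16/6 = 128/3 kN
  R_B = w₀L/3 = 16·16/3 = 256/3 kN
Load 2 — applied couple M₀=17 kN·m at a=48/5 m (b=L-a=32/5):
  R_A = M₀/L = 17/16 kN
  R_B = -M₀/L = -17/16 kN
Superposition: R_A = 2099/48 kN, R_B = 4045/48 kN

R_A = 2099/48 kN, R_B = 4045/48 kN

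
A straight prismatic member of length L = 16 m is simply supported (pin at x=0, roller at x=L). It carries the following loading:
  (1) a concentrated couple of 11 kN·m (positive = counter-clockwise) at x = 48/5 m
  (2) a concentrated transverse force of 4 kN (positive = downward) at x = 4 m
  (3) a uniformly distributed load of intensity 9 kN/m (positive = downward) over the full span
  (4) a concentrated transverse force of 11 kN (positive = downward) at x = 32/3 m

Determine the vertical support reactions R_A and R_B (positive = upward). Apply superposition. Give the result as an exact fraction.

R_A = 3809/48 kN, R_B = 3823/48 kN

Load 1 — applied couple M₀=11 kN·m at a=48/5 m (b=L-a=32/5):
  R_A = M₀/L = 11/16 kN
  R_B = -M₀/L = -11/16 kN
Load 2 — point force P=4 kN at a=4 m (b=L-a=12):
  R_A = Pb/L = 4·12/16 = 3 kN
  R_B = Pa/L = 4·4/16 = 1 kN
Load 3 — uniform load w=9 kN/m over full span:
  R_A = wL/2 = 9·16/2 = 72 kN
  R_B = wL/2 = 9·16/2 = 72 kN
Load 4 — point force P=11 kN at a=32/3 m (b=L-a=16/3):
  R_A = Pb/L = 11·(16/3)/16 = 11/3 kN
  R_B = Pa/L = 11·(32/3)/16 = 22/3 kN
Superposition: R_A = 3809/48 kN, R_B = 3823/48 kN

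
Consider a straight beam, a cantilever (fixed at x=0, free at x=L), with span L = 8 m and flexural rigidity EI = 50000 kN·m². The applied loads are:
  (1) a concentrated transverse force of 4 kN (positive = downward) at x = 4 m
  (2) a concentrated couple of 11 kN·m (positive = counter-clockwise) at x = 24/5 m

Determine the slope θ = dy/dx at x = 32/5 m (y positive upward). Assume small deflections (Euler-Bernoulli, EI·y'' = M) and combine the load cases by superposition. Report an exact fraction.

θ(32/5) = 13/31250 rad

Load 1 — point force P=4 kN at a=4 m (b=L-a=4):
  θ_1 = -Pa²/(2EI)  [x>a] = -4·4²/(2·50000) = -2/3125 rad
Load 2 — applied couple M₀=11 kN·m at a=24/5 m (b=L-a=16/5):
  θ_2 = M₀a/EI  [x>a] = 11·(24/5)/50000 = 33/31250 rad
Superposition: θ = Σ θ_i = 13/31250 rad ≈ 0.000416 rad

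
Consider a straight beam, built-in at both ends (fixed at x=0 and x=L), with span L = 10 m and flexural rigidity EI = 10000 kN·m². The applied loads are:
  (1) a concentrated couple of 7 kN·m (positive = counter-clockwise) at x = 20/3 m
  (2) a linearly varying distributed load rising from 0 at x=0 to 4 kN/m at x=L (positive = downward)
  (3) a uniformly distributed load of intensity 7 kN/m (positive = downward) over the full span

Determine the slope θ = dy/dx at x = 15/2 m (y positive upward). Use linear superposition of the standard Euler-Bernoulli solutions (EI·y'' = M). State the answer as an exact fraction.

θ(15/2) = 2827/384000 rad

Load 1 — applied couple M₀=7 kN·m at a=20/3 m (b=L-a=10/3):
  θ_1 = (R_Ax²/2 - M_Ax - M₀(x-a))/EI  [x>a] with R_A=14/15, M_A=7/3 = ((14/15)·(15/2)²/2 - (7/3)·(15/2) - 7·((15/2)-(20/3)))/10000 = 7/24000 rad
Load 2 — triangular load w₀=4 kN/m (0→w₀ over full span):
  θ_2 = -w₀(2x(L-x)(L-2x)(x+2L)+x²(L-x)²)/(120LEI) = -4·(2·(15/2)·(10-(15/2))·(10-2·(15/2))·((15/2)+2·10)+(15/2)²·(10-(15/2))²)/(120·10·10000) = 41/25600 rad
Load 3 — uniform load w=7 kN/m over full span:
  θ_3 = -wx(L-x)(L-2x)/(12EI) = -7·(15/2)·(10-(15/2))·(10-2·(15/2))/(12·10000) = 7/1280 rad
Superposition: θ = Σ θ_i = 2827/384000 rad ≈ 0.007362 rad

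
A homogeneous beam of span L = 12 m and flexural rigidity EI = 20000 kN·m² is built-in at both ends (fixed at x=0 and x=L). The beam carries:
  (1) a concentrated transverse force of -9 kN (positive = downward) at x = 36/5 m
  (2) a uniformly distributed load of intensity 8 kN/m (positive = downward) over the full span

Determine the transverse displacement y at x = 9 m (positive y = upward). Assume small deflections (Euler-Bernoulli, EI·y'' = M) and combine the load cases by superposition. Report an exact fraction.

y(9) = -9963/1000000 m

Load 1 — point force P=-9 kN at a=36/5 m (b=L-a=24/5):
  y_1 = -Pa²(L-x)²(3bL-(3b+a)(L-x))/(6L³EI)  [x>a] = -(-9)·(36/5)²·(12-9)²·(3·(24/5)·12-(3·(24/5)+(36/5))·(12-9))/(6·12³·20000) = 2187/1000000 m
Load 2 — uniform load w=8 kN/m over full span:
  y_2 = -wx²(L-x)²/(24EI) = -8·9²·(12-9)²/(24·20000) = -243/20000 m
Superposition: y = Σ y_i = -9963/1000000 m ≈ -0.009963 m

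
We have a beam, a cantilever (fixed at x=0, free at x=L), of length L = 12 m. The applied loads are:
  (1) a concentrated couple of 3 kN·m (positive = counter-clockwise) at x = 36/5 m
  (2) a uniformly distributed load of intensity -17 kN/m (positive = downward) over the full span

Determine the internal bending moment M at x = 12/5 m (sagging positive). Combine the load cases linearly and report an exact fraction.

Load 1 — applied couple M₀=3 kN·m at a=36/5 m (b=L-a=24/5):
  M_1 = M₀  [x≤a] = 3 = 3 kN·m
Load 2 — uniform load w=-17 kN/m over full span:
  M_2 = -w(L-x)²/2 = -(-17)·(12-(12/5))²/2 = 19584/25 kN·m
Superposition: M = Σ M_i = 19659/25 kN·m ≈ 786.360000 kN·m

M(12/5) = 19659/25 kN·m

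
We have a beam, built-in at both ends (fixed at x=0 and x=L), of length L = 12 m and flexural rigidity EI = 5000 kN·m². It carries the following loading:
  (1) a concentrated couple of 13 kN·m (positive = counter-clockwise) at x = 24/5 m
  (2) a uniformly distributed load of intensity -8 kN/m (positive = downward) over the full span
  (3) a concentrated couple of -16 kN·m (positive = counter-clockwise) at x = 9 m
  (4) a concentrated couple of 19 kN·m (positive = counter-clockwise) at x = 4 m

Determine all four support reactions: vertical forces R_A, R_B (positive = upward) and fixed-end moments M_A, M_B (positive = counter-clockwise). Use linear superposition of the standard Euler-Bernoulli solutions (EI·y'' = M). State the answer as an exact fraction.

R_A = -20623/450 kN, M_A = -2486/25 kN·m, R_B = -22577/450 kN, M_B = 8212/75 kN·m

Load 1 — applied couple M₀=13 kN·m at a=24/5 m (b=L-a=36/5):
  R_A = 6M₀ab/L³ = 6·13·(24/5)·(36/5)/12³ = 39/25 kN
  M_A = M₀b(2a-b)/L² = 13·(36/5)·(2·(24/5)-(36/5))/12² = 39/25 kN·m
  R_B = -6M₀ab/L³ = -6·13·(24/5)·(36/5)/12³ = -39/25 kN
  M_B = M₀a(2b-a)/L² = 13·(24/5)·(2·(36/5)-(24/5))/12² = 104/25 kN·m
Load 2 — uniform load w=-8 kN/m over full span:
  R_A = wL/2 = (-8)·12/2 = -48 kN
  M_A = wL²/12 = (-8)·12²/12 = -96 kN·m
  R_B = wL/2 = (-8)·12/2 = -48 kN
  M_B = -wL²/12 = -(-8)·12²/12 = 96 kN·m
Load 3 — applied couple M₀=-16 kN·m at a=9 m (b=L-a=3):
  R_A = 6M₀ab/L³ = 6·(-16)·9·3/12³ = -3/2 kN
  M_A = M₀b(2a-b)/L² = (-16)·3·(2·9-3)/12² = -5 kN·m
  R_B = -6M₀ab/L³ = -6·(-16)·9·3/12³ = 3/2 kN
  M_B = M₀a(2b-a)/L² = (-16)·9·(2·3-9)/12² = 3 kN·m
Load 4 — applied couple M₀=19 kN·m at a=4 m (b=L-a=8):
  R_A = 6M₀ab/L³ = 6·19·4·8/12³ = 19/9 kN
  M_A = M₀b(2a-b)/L² = 19·8·(2·4-8)/12² = 0 kN·m
  R_B = -6M₀ab/L³ = -6·19·4·8/12³ = -19/9 kN
  M_B = M₀a(2b-a)/L² = 19·4·(2·8-4)/12² = 19/3 kN·m
Superposition: R_A = -20623/450 kN, M_A = -2486/25 kN·m, R_B = -22577/450 kN, M_B = 8212/75 kN·m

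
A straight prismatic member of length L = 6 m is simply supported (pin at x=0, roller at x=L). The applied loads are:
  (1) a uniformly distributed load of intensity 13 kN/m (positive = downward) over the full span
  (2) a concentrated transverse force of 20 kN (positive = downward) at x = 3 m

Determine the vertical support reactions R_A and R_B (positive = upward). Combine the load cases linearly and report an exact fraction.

Load 1 — uniform load w=13 kN/m over full span:
  R_A = wL/2 = 13·6/2 = 39 kN
  R_B = wL/2 = 13·6/2 = 39 kN
Load 2 — point force P=20 kN at a=3 m (b=L-a=3):
  R_A = Pb/L = 20·3/6 = 10 kN
  R_B = Pa/L = 20·3/6 = 10 kN
Superposition: R_A = 49 kN, R_B = 49 kN

R_A = 49 kN, R_B = 49 kN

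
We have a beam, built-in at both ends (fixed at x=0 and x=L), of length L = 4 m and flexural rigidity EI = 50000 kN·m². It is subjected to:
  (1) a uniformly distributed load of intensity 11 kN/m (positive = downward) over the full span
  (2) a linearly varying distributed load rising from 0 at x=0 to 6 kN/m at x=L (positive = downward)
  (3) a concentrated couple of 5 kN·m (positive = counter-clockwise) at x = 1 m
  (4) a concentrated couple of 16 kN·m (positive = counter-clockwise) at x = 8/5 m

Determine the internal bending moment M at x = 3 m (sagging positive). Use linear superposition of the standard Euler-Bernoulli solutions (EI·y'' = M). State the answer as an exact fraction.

M(3) = 5279/2400 kN·m

Load 1 — uniform load w=11 kN/m over full span:
  M_1 = wLx/2 - wL²/12 - wx²/2 = 11·4·3/2 - 11·4²/12 - 11·3²/2 = 11/6 kN·m
Load 2 — triangular load w₀=6 kN/m (0→w₀ over full span):
  M_2 = 3w₀Lx/20 - w₀L²/30 - w₀x³/(6L) = 3·6·4·3/20 - 6·4²/30 - 6·3³/(6·4) = 17/20 kN·m
Load 3 — applied couple M₀=5 kN·m at a=1 m (b=L-a=3):
  M_3 = R_Ax - M_A - M₀  [x>a] with R_A=45/32, M_A=-15/16 = (45/32)·3 - (-15/16) - 5 = 5/32 kN·m
Load 4 — applied couple M₀=16 kN·m at a=8/5 m (b=L-a=12/5):
  M_4 = R_Ax - M_A - M₀  [x>a] with R_A=144/25, M_A=48/25 = (144/25)·3 - (48/25) - 16 = -16/25 kN·m
Superposition: M = Σ M_i = 5279/2400 kN·m ≈ 2.199583 kN·m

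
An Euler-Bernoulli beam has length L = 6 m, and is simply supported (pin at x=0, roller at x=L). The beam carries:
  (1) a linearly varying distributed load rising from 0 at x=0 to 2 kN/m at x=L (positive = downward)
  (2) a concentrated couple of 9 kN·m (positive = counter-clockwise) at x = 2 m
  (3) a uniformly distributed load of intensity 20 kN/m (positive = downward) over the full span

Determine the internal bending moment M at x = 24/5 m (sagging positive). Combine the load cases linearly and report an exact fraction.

M(24/5) = 7407/125 kN·m

Load 1 — triangular load w₀=2 kN/m (0→w₀ over full span):
  M_1 = w₀Lx/6 - w₀x³/(6L) = 2·6·(24/5)/6 - 2·(24/5)³/(6·6) = 432/125 kN·m
Load 2 — applied couple M₀=9 kN·m at a=2 m (b=L-a=4):
  M_2 = M₀x/L - M₀  [x>a] = 9·(24/5)/6 - 9 = -9/5 kN·m
Load 3 — uniform load w=20 kN/m over full span:
  M_3 = wx(L-x)/2 = 20·(24/5)·(6-(24/5))/2 = 288/5 kN·m
Superposition: M = Σ M_i = 7407/125 kN·m ≈ 59.256000 kN·m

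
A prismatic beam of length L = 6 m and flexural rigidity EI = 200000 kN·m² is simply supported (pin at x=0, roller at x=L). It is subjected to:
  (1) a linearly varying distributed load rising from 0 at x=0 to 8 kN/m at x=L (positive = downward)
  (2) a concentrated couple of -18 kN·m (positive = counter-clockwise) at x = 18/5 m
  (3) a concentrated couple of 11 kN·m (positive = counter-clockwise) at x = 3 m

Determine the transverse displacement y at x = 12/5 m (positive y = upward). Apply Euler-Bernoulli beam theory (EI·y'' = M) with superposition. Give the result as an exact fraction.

Load 1 — triangular load w₀=8 kN/m (0→w₀ over full span):
  y_1 = -w₀x(7L⁴-10L²x²+3x⁴)/(360LEI) = -8·(12/5)·(7·6⁴-10·6²·(12/5)²+3·(12/5)⁴)/(360·6·200000) = -30807/97656250 m
Load 2 — applied couple M₀=-18 kN·m at a=18/5 m (b=L-a=12/5):
  y_2 = (M₀x³/(6L)+C₁x)/EI  [x≤a] with C₁=M₀(3b²-L²)/(6L)=234/25 = ((-18)·(12/5)³/(6·6)+(234/25)·(12/5))/200000 = 243/3125000 m
Load 3 — applied couple M₀=11 kN·m at a=3 m (b=L-a=3):
  y_3 = (M₀x³/(6L)+C₁x)/EI  [x≤a] with C₁=M₀(3b²-L²)/(6L)=-11/4 = (11·(12/5)³/(6·6)+(-11/4)·(12/5))/200000 = -297/25000000 m
Superposition: y = Σ y_i = -779949/3125000000 m ≈ -0.000250 m

y(12/5) = -779949/3125000000 m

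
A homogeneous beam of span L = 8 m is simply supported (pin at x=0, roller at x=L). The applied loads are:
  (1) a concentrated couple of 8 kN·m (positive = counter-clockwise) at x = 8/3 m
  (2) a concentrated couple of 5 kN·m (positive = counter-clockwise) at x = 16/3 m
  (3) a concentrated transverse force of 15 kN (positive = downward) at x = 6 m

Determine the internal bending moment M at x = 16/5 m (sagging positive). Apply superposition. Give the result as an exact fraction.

Load 1 — applied couple M₀=8 kN·m at a=8/3 m (b=L-a=16/3):
  M_1 = M₀x/L - M₀  [x>a] = 8·(16/5)/8 - 8 = -24/5 kN·m
Load 2 — applied couple M₀=5 kN·m at a=16/3 m (b=L-a=8/3):
  M_2 = M₀x/L  [x≤a] = 5·(16/5)/8 = 2 kN·m
Load 3 — point force P=15 kN at a=6 m (b=L-a=2):
  M_3 = Pbx/L  [x≤a] = 15·2·(16/5)/8 = 12 kN·m
Superposition: M = Σ M_i = 46/5 kN·m ≈ 9.200000 kN·m

M(16/5) = 46/5 kN·m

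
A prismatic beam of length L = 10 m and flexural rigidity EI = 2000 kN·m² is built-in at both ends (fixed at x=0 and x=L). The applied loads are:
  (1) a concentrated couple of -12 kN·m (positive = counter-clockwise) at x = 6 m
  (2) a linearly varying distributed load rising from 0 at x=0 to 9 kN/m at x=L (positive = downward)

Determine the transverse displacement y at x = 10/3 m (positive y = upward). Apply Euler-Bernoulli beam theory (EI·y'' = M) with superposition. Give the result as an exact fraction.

Load 1 — applied couple M₀=-12 kN·m at a=6 m (b=L-a=4):
  y_1 = (R_Ax³/6 - M_Ax²/2)/EI  [x≤a] with R_A=-216/125, M_A=-96/25 = ((-216/125)·(10/3)³/6 - (-96/25)·(10/3)²/2)/2000 = 2/375 m
Load 2 — triangular load w₀=9 kN/m (0→w₀ over full span):
  y_2 = -w₀x²(L-x)²(x+2L)/(120LEI) = -9·(10/3)²·(10-(10/3))²·((10/3)+2·10)/(120·10·2000) = -7/162 m
Superposition: y = Σ y_i = -767/20250 m ≈ -0.037877 m

y(10/3) = -767/20250 m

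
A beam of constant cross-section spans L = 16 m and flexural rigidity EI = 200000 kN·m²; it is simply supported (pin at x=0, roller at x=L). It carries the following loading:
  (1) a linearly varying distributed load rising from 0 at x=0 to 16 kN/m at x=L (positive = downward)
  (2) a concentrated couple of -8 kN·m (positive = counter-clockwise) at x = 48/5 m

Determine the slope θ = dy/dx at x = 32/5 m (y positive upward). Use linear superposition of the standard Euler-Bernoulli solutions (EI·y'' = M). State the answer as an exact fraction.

Load 1 — triangular load w₀=16 kN/m (0→w₀ over full span):
  θ_1 = -w₀(7L⁴-30L²x²+15x⁴)/(360LEI) = -16·(7·16⁴-30·16²·(32/5)²+15·(32/5)⁴)/(360·16·200000) = -41344/17578125 rad
Load 2 — applied couple M₀=-8 kN·m at a=48/5 m (b=L-a=32/5):
  θ_2 = (M₀x²/(2L)+C₁)/EI  [x≤a] with C₁=M₀(3b²-L²)/(6L)=832/75 = ((-8)·(32/5)²/(2·16)+(832/75))/200000 = 1/234375 rad
Superposition: θ = Σ θ_i = -41269/17578125 rad ≈ -0.002348 rad

θ(32/5) = -41269/17578125 rad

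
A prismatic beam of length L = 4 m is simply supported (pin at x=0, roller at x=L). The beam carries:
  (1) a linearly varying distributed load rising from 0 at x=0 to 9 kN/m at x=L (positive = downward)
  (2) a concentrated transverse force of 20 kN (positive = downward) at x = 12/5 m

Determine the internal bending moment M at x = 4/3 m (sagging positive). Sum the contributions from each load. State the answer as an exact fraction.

Load 1 — triangular load w₀=9 kN/m (0→w₀ over full span):
  M_1 = w₀Lx/6 - w₀x³/(6L) = 9·4·(4/3)/6 - 9·(4/3)³/(6·4) = 64/9 kN·m
Load 2 — point force P=20 kN at a=12/5 m (b=L-a=8/5):
  M_2 = Pbx/L  [x≤a] = 20·(8/5)·(4/3)/4 = 32/3 kN·m
Superposition: M = Σ M_i = 160/9 kN·m ≈ 17.777778 kN·m

M(4/3) = 160/9 kN·m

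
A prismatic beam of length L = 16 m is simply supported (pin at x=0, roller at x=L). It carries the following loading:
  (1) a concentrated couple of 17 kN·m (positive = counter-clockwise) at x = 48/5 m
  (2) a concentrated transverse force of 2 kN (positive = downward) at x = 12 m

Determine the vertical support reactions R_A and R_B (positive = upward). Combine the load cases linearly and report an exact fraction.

R_A = 25/16 kN, R_B = 7/16 kN

Load 1 — applied couple M₀=17 kN·m at a=48/5 m (b=L-a=32/5):
  R_A = M₀/L = 17/16 kN
  R_B = -M₀/L = -17/16 kN
Load 2 — point force P=2 kN at a=12 m (b=L-a=4):
  R_A = Pb/L = 2·4/16 = 1/2 kN
  R_B = Pa/L = 2·12/16 = 3/2 kN
Superposition: R_A = 25/16 kN, R_B = 7/16 kN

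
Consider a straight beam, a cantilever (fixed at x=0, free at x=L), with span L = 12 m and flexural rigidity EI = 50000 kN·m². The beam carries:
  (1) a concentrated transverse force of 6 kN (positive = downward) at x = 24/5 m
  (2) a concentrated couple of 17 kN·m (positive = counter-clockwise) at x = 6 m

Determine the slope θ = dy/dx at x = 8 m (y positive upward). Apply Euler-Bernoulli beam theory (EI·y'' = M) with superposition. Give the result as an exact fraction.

Load 1 — point force P=6 kN at a=24/5 m (b=L-a=36/5):
  θ_1 = -Pa²/(2EI)  [x>a] = -6·(24/5)²/(2·50000) = -108/78125 rad
Load 2 — applied couple M₀=17 kN·m at a=6 m (b=L-a=6):
  θ_2 = M₀a/EI  [x>a] = 17·6/50000 = 51/25000 rad
Superposition: θ = Σ θ_i = 411/625000 rad ≈ 0.000658 rad

θ(8) = 411/625000 rad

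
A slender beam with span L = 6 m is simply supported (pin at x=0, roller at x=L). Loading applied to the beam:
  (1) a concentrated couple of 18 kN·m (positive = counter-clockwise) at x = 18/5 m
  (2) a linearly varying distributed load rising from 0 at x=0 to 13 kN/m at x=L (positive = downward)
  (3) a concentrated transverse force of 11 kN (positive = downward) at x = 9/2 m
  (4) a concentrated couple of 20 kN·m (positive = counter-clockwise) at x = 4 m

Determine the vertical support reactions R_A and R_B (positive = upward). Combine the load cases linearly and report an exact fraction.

Load 1 — applied couple M₀=18 kN·m at a=18/5 m (b=L-a=12/5):
  R_A = M₀/L = 18/6 = 3 kN
  R_B = -M₀/L = -18/6 = -3 kN
Load 2 — triangular load w₀=13 kN/m (0→w₀ over full span):
  R_A = w₀L/6 = 13·6/6 = 13 kN
  R_B = w₀L/3 = 13·6/3 = 26 kN
Load 3 — point force P=11 kN at a=9/2 m (b=L-a=3/2):
  R_A = Pb/L = 11·(3/2)/6 = 11/4 kN
  R_B = Pa/L = 11·(9/2)/6 = 33/4 kN
Load 4 — applied couple M₀=20 kN·m at a=4 m (b=L-a=2):
  R_A = M₀/L = 20/6 = 10/3 kN
  R_B = -M₀/L = -20/6 = -10/3 kN
Superposition: R_A = 265/12 kN, R_B = 335/12 kN

R_A = 265/12 kN, R_B = 335/12 kN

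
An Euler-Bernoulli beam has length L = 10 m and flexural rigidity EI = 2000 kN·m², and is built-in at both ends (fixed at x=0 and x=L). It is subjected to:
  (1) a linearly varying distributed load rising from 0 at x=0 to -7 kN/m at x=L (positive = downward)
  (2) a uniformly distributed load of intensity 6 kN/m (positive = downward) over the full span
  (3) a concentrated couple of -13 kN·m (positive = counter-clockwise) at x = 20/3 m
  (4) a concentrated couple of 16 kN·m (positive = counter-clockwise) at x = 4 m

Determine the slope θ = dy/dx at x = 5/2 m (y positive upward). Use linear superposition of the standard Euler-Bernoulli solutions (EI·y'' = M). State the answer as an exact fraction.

Load 1 — triangular load w₀=-7 kN/m (0→w₀ over full span):
  θ_1 = -w₀(2x(L-x)(L-2x)(x+2L)+x²(L-x)²)/(120LEI) = -(-7)·(2·(5/2)·(10-(5/2))·(10-2·(5/2))·((5/2)+2·10)+(5/2)²·(10-(5/2))²)/(120·10·2000) = 273/20480 rad
Load 2 — uniform load w=6 kN/m over full span:
  θ_2 = -wx(L-x)(L-2x)/(12EI) = -6·(5/2)·(10-(5/2))·(10-2·(5/2))/(12·2000) = -3/128 rad
Load 3 — applied couple M₀=-13 kN·m at a=20/3 m (b=L-a=10/3):
  θ_3 = (R_Ax²/2 - M_Ax)/EI  [x≤a] with R_A=-26/15, M_A=-13/3 = ((-26/15)·(5/2)²/2 - (-13/3)·(5/2))/2000 = 13/4800 rad
Load 4 — applied couple M₀=16 kN·m at a=4 m (b=L-a=6):
  θ_4 = (R_Ax²/2 - M_Ax)/EI  [x≤a] with R_A=288/125, M_A=48/25 = ((288/125)·(5/2)²/2 - (48/25)·(5/2))/2000 = 3/2500 rad
Superposition: θ = Σ θ_i = -47609/7680000 rad ≈ -0.006199 rad

θ(5/2) = -47609/7680000 rad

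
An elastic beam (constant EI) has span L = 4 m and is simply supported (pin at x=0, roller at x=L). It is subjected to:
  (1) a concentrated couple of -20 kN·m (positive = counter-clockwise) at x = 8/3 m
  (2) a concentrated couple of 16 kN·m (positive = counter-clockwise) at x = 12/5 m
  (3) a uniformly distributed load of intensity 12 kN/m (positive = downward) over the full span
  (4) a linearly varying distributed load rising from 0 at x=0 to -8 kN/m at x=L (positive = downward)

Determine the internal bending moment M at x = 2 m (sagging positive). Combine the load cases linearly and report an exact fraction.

Load 1 — applied couple M₀=-20 kN·m at a=8/3 m (b=L-a=4/3):
  M_1 = M₀x/L  [x≤a] = (-20)·2/4 = -10 kN·m
Load 2 — applied couple M₀=16 kN·m at a=12/5 m (b=L-a=8/5):
  M_2 = M₀x/L  [x≤a] = 16·2/4 = 8 kN·m
Load 3 — uniform load w=12 kN/m over full span:
  M_3 = wx(L-x)/2 = 12·2·(4-2)/2 = 24 kN·m
Load 4 — triangular load w₀=-8 kN/m (0→w₀ over full span):
  M_4 = w₀Lx/6 - w₀x³/(6L) = (-8)·4·2/6 - (-8)·2³/(6·4) = -8 kN·m
Superposition: M = Σ M_i = 14 kN·m ≈ 14.000000 kN·m

M(2) = 14 kN·m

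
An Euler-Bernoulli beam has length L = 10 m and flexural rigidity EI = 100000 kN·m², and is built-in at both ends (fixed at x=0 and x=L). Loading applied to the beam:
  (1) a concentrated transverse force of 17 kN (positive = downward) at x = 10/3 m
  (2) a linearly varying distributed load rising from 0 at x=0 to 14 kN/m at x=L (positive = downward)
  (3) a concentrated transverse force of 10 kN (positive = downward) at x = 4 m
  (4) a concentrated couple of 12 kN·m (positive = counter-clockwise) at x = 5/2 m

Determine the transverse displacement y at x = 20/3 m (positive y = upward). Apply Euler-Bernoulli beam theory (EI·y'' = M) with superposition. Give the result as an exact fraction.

y(20/3) = -188513/87480000 m

Load 1 — point force P=17 kN at a=10/3 m (b=L-a=20/3):
  y_1 = -Pa²(L-x)²(3bL-(3b+a)(L-x))/(6L³EI)  [x>a] = -17·(10/3)²·(10-(20/3))²·(3·(20/3)·10-(3·(20/3)+(10/3))·(10-(20/3)))/(6·10³·100000) = -187/437400 m
Load 2 — triangular load w₀=14 kN/m (0→w₀ over full span):
  y_2 = -w₀x²(L-x)²(x+2L)/(120LEI) = -14·(20/3)²·(10-(20/3))²·((20/3)+2·10)/(120·10·100000) = -28/18225 m
Load 3 — point force P=10 kN at a=4 m (b=L-a=6):
  y_3 = -Pa²(L-x)²(3bL-(3b+a)(L-x))/(6L³EI)  [x>a] = -10·4²·(10-(20/3))²·(3·6·10-(3·6+4)·(10-(20/3)))/(6·10³·100000) = -16/50625 m
Load 4 — applied couple M₀=12 kN·m at a=5/2 m (b=L-a=15/2):
  y_4 = (R_Ax³/6 - M_Ax²/2 - M₀(x-a)²/2)/EI  [x>a] with R_A=27/20, M_A=-9/4 = ((27/20)·(20/3)³/6 - (-9/4)·(20/3)²/2 - 12·((20/3)-(5/2))²/2)/100000 = 1/8000 m
Superposition: y = Σ y_i = -188513/87480000 m ≈ -0.002155 m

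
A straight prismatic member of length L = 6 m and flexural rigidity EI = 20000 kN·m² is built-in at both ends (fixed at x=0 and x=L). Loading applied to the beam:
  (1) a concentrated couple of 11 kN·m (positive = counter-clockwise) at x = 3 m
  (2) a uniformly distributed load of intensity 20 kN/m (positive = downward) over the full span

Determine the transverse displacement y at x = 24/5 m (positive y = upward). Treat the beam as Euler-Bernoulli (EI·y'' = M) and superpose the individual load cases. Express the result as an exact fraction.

y(24/5) = -1323/1000000 m

Load 1 — applied couple M₀=11 kN·m at a=3 m (b=L-a=3):
  y_1 = (R_Ax³/6 - M_Ax²/2 - M₀(x-a)²/2)/EI  [x>a] with R_A=11/4, M_A=11/4 = ((11/4)·(24/5)³/6 - (11/4)·(24/5)²/2 - 11·((24/5)-3)²/2)/20000 = 297/5000000 m
Load 2 — uniform load w=20 kN/m over full span:
  y_2 = -wx²(L-x)²/(24EI) = -20·(24/5)²·(6-(24/5))²/(24·20000) = -108/78125 m
Superposition: y = Σ y_i = -1323/1000000 m ≈ -0.001323 m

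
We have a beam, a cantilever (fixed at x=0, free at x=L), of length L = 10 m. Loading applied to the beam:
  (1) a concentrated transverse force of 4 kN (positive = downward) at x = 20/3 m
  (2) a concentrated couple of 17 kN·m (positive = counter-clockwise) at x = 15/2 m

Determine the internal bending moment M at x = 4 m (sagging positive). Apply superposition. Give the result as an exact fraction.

Load 1 — point force P=4 kN at a=20/3 m (b=L-a=10/3):
  M_1 = -P(a-x)  [x≤a] = -4·((20/3)-4) = -32/3 kN·m
Load 2 — applied couple M₀=17 kN·m at a=15/2 m (b=L-a=5/2):
  M_2 = M₀  [x≤a] = 17 = 17 kN·m
Superposition: M = Σ M_i = 19/3 kN·m ≈ 6.333333 kN·m

M(4) = 19/3 kN·m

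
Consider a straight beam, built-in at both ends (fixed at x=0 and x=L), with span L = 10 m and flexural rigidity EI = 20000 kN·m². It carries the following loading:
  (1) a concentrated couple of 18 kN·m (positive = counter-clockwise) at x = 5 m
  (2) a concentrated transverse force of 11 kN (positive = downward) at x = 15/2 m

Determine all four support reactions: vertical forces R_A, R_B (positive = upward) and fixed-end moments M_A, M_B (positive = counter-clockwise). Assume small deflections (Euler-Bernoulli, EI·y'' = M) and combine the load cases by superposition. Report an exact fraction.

Load 1 — applied couple M₀=18 kN·m at a=5 m (b=L-a=5):
  R_A = 6M₀ab/L³ = 6·18·5·5/10³ = 27/10 kN
  M_A = M₀b(2a-b)/L² = 18·5·(2·5-5)/10² = 9/2 kN·m
  R_B = -6M₀ab/L³ = -6·18·5·5/10³ = -27/10 kN
  M_B = M₀a(2b-a)/L² = 18·5·(2·5-5)/10² = 9/2 kN·m
Load 2 — point force P=11 kN at a=15/2 m (b=L-a=5/2):
  R_A = Pb²(3a+b)/L³ = 11·(5/2)²·(3·(15/2)+(5/2))/10³ = 55/32 kN
  M_A = Pab²/L² = 11·(15/2)·(5/2)²/10² = 165/32 kN·m
  R_B = Pa²(a+3b)/L³ = 11·(15/2)²·((15/2)+3·(5/2))/10³ = 297/32 kN
  M_B = -Pa²b/L² = -11·(15/2)²·(5/2)/10² = -495/32 kN·m
Superposition: R_A = 707/160 kN, M_A = 309/32 kN·m, R_B = 1053/160 kN, M_B = -351/32 kN·m

R_A = 707/160 kN, M_A = 309/32 kN·m, R_B = 1053/160 kN, M_B = -351/32 kN·m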